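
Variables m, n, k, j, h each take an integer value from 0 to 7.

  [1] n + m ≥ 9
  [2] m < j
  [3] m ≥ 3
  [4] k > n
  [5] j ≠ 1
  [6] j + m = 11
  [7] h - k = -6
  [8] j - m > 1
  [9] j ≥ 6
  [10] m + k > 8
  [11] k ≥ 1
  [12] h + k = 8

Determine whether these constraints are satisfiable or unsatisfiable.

Take m = 4, n = 5, k = 7, j = 7, h = 1. Then constraint 1: n + m = 9; constraint 6: j + m = 11; constraint 7: h - k = -6, and every other listed constraint is also met.

Satisfiable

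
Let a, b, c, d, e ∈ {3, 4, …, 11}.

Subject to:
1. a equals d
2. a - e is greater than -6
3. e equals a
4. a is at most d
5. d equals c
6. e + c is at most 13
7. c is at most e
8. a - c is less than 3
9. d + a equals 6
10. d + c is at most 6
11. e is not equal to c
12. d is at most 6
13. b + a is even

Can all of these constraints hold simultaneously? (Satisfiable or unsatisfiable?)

From constraints 1, 3, and 5, e = a = d = c, so e = c. But constraint 11 says e ≠ c. Contradiction.

Unsatisfiable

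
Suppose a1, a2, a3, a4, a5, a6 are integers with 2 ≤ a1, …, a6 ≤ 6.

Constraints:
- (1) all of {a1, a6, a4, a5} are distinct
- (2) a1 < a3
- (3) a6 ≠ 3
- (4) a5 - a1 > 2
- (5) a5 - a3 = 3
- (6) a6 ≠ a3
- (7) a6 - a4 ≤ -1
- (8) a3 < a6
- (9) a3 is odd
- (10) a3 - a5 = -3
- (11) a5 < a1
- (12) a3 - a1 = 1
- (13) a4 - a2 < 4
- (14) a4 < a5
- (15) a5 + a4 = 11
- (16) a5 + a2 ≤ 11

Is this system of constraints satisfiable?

Constraints 2, 7, 8, 11, and 14 give a6 < a4, a4 < a5, a5 < a1, a1 < a3, a3 < a6. Chaining: a6 < a4 < a5 < a1 < a3 < a6, which forces a6 < a6 — impossible.

Unsatisfiable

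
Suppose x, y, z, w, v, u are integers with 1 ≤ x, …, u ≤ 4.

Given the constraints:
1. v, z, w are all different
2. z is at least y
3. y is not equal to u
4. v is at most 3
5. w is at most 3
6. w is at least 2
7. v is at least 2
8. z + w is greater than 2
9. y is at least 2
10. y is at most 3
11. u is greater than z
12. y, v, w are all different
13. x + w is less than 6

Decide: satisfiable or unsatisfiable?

Unsatisfiable

Constraints 4, 5, 6, 7, 9, and 10 confine each of y, v, w to the 2 values {2, 3}.
Constraint 12 requires all 3 of them to be distinct, but only 2 values are available — impossible by the pigeonhole principle.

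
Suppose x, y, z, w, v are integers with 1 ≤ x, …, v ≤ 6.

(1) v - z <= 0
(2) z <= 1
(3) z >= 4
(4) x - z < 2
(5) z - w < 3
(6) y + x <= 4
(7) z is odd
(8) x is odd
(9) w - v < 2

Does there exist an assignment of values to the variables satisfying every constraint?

Unsatisfiable

From constraint 3: z ≥ 4. From constraint 2: z ≤ 1. But 1 < 4, so no value of z works.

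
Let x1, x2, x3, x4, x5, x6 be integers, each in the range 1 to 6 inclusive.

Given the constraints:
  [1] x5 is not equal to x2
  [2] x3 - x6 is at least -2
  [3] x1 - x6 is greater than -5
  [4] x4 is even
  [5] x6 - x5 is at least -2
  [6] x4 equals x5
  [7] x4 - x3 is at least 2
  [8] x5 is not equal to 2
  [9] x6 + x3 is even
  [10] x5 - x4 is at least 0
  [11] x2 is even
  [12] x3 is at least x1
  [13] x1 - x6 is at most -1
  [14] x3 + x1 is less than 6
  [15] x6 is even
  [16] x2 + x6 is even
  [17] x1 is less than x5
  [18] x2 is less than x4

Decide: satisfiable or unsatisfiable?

Take x1 = 1, x2 = 2, x3 = 2, x4 = 4, x5 = 4, x6 = 4. Then constraint 2: x3 - x6 = -2; constraint 3: x1 - x6 = -3, and every other listed constraint is also met.

Satisfiable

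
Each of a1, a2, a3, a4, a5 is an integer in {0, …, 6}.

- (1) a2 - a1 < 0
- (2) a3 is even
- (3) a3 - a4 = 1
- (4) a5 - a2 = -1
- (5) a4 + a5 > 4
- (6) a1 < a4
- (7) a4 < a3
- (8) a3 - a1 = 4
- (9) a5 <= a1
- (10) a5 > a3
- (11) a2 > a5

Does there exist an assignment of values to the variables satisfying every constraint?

Unsatisfiable

Constraints 1, 6, 7, 10, and 11 give a4 < a3, a3 < a5, a5 < a2, a2 < a1, a1 < a4. Chaining: a4 < a3 < a5 < a2 < a1 < a4, which forces a4 < a4 — impossible.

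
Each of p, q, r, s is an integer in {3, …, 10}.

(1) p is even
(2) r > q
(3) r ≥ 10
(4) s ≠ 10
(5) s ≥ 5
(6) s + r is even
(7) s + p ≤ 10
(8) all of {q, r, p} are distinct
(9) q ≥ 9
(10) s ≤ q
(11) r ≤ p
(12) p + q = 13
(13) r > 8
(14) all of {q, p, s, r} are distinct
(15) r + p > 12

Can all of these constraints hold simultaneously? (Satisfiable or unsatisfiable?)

From constraints 3 and 11: p ≥ r ≥ 10. From constraints 5 and 10: q ≥ s ≥ 5. Hence p + q ≥ 15. But constraint 12 requires p + q = 13, and 13 < 15. Contradiction.

Unsatisfiable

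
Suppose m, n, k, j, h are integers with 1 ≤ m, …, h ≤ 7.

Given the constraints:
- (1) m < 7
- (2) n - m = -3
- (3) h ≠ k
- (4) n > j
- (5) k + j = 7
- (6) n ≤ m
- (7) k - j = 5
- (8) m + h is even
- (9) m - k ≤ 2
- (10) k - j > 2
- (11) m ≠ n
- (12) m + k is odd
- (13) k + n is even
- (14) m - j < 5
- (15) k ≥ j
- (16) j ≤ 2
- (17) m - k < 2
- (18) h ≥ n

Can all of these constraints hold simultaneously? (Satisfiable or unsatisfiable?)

Setting (m, n, k, j, h) = (5, 2, 6, 1, 7) satisfies everything: constraint 2: n - m = -3; constraint 5: k + j = 7; constraint 7: k - j = 5, and the others follow.

Satisfiable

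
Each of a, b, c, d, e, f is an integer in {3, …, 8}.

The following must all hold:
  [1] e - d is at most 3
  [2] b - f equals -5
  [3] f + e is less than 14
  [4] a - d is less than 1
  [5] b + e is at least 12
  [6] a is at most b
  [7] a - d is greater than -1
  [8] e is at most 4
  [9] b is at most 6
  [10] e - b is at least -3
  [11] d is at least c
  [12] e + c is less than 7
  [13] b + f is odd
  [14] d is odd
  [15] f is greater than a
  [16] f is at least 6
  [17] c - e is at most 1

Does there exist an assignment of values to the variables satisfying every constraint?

From constraint 9: b ≤ 6. From constraint 8: e ≤ 4. Hence b + e ≤ 10. But constraint 5 requires b + e ≥ 12, and 12 > 10. Contradiction.

Unsatisfiable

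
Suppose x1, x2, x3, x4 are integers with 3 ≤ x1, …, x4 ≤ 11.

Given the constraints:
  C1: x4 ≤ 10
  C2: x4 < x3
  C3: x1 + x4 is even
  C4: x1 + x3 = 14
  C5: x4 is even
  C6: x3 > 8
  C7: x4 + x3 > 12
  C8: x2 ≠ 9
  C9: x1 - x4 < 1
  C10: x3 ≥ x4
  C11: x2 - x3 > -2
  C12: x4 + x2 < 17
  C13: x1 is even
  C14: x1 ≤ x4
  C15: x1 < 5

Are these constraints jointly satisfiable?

The assignment x1 = 4, x2 = 10, x3 = 10, x4 = 4 works:
  constraint 4 holds since x1 + x3 = 14.
  constraint 7 holds since x4 + x3 = 14.
The rest check out directly.

Satisfiable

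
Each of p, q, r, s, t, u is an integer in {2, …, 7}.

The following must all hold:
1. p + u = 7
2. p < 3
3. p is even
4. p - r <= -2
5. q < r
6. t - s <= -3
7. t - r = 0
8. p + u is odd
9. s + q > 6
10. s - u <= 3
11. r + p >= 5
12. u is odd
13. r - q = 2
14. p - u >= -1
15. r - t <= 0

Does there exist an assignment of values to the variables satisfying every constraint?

Constraints 4, 6, 10, 14, and 15 give s − t ≥ 3, t − r ≥ 0, r − p ≥ 2, p − u ≥ -1, u − s ≥ -3.
Adding all 5 inequalities: the left sides telescope to 0, and the right sides sum to 3 + 0 + 2 + (-1) + (-3) = 1. So 0 ≥ 1, which is false.

Unsatisfiable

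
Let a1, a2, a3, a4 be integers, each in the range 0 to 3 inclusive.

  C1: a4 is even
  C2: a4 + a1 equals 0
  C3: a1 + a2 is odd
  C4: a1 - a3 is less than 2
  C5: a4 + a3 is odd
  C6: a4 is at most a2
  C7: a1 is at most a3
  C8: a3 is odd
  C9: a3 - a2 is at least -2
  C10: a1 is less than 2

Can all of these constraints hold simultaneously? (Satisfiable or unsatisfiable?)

Satisfiable

Setting (a1, a2, a3, a4) = (0, 3, 1, 0) satisfies everything: constraint 2: a4 + a1 = 0; constraint 4: a1 - a3 = -1; constraint 9: a3 - a2 = -2, and the others follow.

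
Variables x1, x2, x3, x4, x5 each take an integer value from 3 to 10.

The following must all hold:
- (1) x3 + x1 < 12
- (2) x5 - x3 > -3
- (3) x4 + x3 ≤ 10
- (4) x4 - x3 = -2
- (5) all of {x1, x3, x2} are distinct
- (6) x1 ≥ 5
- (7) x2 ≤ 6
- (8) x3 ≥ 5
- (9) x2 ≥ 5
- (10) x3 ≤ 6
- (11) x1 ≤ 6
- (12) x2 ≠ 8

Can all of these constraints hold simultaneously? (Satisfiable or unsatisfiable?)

Unsatisfiable

Constraints 6, 7, 8, 9, 10, and 11 confine each of x1, x3, x2 to the 2 values {5, 6}.
Constraint 5 requires all 3 of them to be distinct, but only 2 values are available — impossible by the pigeonhole principle.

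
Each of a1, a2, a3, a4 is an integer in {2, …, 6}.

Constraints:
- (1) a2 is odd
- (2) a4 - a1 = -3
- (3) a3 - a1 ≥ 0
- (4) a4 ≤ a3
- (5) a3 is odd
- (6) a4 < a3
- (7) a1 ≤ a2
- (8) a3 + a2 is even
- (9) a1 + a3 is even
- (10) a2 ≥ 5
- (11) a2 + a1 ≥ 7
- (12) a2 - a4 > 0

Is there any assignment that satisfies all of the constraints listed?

The assignment a1 = 5, a2 = 5, a3 = 5, a4 = 2 works:
  constraint 2 holds since a4 - a1 = -3.
  constraint 3 holds since a3 - a1 = 0.
The rest check out directly.

Satisfiable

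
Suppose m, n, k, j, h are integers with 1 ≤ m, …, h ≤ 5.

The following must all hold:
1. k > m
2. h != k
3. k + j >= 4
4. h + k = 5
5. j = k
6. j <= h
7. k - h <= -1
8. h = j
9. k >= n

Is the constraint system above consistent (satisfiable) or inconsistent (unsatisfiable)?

From constraints 5 and 8, h = j = k, so h = k. But constraint 2 says h ≠ k. Contradiction.

Unsatisfiable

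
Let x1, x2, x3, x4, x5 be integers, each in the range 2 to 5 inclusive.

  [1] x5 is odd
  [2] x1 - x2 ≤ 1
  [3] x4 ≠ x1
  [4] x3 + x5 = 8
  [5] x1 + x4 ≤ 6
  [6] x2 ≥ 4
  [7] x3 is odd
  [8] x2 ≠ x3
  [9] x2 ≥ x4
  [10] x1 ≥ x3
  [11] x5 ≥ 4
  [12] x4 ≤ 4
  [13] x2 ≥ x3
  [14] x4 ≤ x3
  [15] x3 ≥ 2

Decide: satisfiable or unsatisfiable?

Take x1 = 4, x2 = 5, x3 = 3, x4 = 2, x5 = 5. Then constraint 2: x1 - x2 = -1; constraint 4: x3 + x5 = 8; constraint 5: x1 + x4 = 6, and every other listed constraint is also met.

Satisfiable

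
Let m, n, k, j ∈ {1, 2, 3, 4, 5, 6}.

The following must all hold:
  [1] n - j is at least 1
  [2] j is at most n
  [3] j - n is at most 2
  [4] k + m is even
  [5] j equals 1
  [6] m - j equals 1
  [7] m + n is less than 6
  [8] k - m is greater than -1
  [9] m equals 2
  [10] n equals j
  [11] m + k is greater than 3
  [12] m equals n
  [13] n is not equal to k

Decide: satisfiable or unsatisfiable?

Unsatisfiable

Constraint 9 fixes m = 2 and constraint 5 fixes j = 1. Constraints 10 and 12 give m = n = j, so m = j. But 2 ≠ 1 — contradiction.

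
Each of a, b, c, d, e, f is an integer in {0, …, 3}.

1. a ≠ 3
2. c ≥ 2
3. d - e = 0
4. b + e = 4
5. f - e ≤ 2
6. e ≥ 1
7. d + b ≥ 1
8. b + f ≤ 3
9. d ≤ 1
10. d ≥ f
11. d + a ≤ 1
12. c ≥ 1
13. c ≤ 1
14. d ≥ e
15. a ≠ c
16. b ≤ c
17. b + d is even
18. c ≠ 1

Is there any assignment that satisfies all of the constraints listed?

Unsatisfiable

From constraints 13 and 16: b ≤ c ≤ 1. From constraints 9 and 14: e ≤ d ≤ 1. Hence b + e ≤ 2. But constraint 4 requires b + e = 4, and 4 > 2. Contradiction.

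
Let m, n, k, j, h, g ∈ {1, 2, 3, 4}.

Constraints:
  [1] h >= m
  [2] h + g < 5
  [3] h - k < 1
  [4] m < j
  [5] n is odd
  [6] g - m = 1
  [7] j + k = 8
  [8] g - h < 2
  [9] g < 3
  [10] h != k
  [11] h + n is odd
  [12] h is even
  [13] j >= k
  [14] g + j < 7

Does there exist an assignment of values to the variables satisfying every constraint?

The assignment m = 1, n = 1, k = 4, j = 4, h = 2, g = 2 works:
  constraint 2 holds since h + g = 4.
  constraint 3 holds since h - k = -2.
  constraint 6 holds since g - m = 1.
The rest check out directly.

Satisfiable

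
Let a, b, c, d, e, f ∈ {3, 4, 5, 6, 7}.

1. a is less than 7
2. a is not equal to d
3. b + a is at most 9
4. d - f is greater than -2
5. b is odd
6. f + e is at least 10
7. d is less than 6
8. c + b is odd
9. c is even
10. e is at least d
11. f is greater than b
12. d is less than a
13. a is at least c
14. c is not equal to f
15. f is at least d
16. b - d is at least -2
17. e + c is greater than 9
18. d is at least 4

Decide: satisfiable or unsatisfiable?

Take a = 6, b = 3, c = 6, d = 4, e = 6, f = 4. Then constraint 3: b + a = 9; constraint 4: d - f = 0, and every other listed constraint is also met.

Satisfiable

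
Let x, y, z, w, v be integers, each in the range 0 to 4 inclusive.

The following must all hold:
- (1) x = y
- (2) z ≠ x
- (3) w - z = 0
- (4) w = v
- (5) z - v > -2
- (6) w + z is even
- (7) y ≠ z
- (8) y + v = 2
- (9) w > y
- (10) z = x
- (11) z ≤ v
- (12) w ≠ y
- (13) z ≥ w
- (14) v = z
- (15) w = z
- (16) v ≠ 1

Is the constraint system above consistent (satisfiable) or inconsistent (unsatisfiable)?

Unsatisfiable

From constraints 1, 10, and 15, w = z = x = y, so w = y. But constraint 12 says w ≠ y. Contradiction.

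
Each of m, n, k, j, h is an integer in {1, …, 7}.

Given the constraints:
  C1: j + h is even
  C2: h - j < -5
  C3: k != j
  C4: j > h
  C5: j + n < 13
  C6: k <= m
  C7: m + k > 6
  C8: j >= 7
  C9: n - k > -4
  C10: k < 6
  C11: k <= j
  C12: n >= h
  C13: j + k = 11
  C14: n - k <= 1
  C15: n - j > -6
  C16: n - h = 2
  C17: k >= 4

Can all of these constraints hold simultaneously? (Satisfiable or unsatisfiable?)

One satisfying assignment is m = 5, n = 3, k = 4, j = 7, h = 1.
For the less obvious constraints — constraint 2: h - j = -6; constraint 5: j + n = 10; constraint 7: m + k = 9 — and the others hold by inspection.

Satisfiable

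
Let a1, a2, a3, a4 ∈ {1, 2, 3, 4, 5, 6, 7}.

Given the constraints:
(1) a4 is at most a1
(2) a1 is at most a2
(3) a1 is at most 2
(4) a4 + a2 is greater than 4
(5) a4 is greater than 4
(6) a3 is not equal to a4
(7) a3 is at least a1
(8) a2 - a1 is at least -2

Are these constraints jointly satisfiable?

From constraint 5: a4 ≥ 5. From constraints 1 and 3: a4 ≤ a1 and a1 ≤ 2, so a4 ≤ 2. But 2 < 5, so no value of a4 works.

Unsatisfiable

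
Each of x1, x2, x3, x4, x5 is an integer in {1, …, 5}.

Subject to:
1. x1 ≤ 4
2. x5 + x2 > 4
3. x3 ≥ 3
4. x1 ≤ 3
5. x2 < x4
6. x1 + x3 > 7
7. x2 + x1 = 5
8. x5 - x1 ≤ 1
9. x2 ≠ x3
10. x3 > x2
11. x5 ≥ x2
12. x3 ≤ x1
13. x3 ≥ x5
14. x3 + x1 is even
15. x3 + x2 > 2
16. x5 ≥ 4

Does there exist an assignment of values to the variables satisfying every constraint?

Unsatisfiable

From constraints 13 and 16: x3 ≥ x5 and x5 ≥ 4, so x3 ≥ 4. From constraints 4 and 12: x3 ≤ x1 and x1 ≤ 3, so x3 ≤ 3. But 3 < 4, so no value of x3 works.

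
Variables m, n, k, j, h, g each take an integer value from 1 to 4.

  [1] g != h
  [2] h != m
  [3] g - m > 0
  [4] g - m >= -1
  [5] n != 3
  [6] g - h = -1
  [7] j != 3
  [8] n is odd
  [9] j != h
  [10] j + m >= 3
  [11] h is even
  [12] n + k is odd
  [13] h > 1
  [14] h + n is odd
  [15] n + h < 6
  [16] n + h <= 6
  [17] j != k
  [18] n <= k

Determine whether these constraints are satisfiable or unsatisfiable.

Satisfiable

The assignment m = 1, n = 1, k = 4, j = 2, h = 4, g = 3 works:
  constraint 3 holds since g - m = 2.
  constraint 4 holds since g - m = 2.
The rest check out directly.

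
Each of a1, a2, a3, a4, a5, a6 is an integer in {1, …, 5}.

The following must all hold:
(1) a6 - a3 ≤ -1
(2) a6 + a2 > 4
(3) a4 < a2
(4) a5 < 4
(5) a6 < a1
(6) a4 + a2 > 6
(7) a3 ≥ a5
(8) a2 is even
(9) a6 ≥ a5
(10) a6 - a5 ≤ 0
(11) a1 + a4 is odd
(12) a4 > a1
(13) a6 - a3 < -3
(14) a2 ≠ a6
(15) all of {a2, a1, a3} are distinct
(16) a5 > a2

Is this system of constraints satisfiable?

Unsatisfiable

Constraints 3, 5, 9, 12, and 16 give a5 ≤ a6, a6 < a1, a1 < a4, a4 < a2, a2 < a5. Chaining: a5 ≤ a6 < a1 < a4 < a2 < a5, which forces a5 < a5 — impossible.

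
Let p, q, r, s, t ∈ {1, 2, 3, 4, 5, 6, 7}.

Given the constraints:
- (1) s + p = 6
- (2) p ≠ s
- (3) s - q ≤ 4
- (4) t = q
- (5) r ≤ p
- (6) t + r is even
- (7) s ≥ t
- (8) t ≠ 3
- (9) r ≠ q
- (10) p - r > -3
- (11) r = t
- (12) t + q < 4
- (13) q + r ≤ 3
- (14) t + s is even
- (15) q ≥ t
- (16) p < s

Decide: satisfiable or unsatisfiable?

From constraints 4 and 11, r = t = q, so r = q. But constraint 9 says r ≠ q. Contradiction.

Unsatisfiable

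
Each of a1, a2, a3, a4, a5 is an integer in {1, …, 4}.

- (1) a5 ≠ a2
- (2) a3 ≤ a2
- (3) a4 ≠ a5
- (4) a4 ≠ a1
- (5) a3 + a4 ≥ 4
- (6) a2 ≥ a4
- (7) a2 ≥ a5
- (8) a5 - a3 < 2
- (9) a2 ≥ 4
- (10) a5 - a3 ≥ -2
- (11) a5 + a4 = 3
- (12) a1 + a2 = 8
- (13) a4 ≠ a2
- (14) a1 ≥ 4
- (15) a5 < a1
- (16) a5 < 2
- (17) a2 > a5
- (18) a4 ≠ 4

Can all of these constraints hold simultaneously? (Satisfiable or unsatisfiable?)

Try a1 = 4, a2 = 4, a3 = 2, a4 = 2, a5 = 1.
Check constraint 5: a3 + a4 = 4; constraint 8: a5 - a3 = -1. The remaining constraints are straightforward to verify.

Satisfiable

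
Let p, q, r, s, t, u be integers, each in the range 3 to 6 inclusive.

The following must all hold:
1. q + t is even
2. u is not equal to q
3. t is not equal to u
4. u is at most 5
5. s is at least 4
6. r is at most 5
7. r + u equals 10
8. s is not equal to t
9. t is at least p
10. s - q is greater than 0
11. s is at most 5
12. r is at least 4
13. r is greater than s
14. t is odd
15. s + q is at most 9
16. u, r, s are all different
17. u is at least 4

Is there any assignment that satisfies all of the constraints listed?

Unsatisfiable

Constraints 4, 5, 6, 11, 12, and 17 confine each of u, r, s to the 2 values {4, 5}.
Constraint 16 requires all 3 of them to be distinct, but only 2 values are available — impossible by the pigeonhole principle.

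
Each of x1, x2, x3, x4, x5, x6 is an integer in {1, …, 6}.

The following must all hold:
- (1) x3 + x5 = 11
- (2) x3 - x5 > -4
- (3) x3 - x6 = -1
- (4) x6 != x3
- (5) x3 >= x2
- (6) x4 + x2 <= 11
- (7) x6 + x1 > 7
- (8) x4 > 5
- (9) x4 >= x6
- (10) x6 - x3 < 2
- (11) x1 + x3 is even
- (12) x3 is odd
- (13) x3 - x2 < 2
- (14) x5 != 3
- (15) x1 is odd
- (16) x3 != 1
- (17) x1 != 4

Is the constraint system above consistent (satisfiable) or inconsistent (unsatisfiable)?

Satisfiable

One satisfying assignment is x1 = 3, x2 = 5, x3 = 5, x4 = 6, x5 = 6, x6 = 6.
For the less obvious constraints — constraint 1: x3 + x5 = 11; constraint 2: x3 - x5 = -1; constraint 3: x3 - x6 = -1 — and the others hold by inspection.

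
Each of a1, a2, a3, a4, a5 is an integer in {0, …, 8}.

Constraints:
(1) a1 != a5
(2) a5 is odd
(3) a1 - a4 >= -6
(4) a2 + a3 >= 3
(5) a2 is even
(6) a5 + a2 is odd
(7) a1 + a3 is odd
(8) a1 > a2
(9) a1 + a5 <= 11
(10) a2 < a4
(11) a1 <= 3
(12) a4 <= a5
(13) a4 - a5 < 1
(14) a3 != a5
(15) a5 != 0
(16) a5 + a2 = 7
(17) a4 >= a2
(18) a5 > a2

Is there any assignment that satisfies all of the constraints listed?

Satisfiable

The assignment a1 = 1, a2 = 0, a3 = 6, a4 = 7, a5 = 7 works:
  constraint 3 holds since a1 - a4 = -6.
  constraint 4 holds since a2 + a3 = 6.
  constraint 9 holds since a1 + a5 = 8.
The rest check out directly.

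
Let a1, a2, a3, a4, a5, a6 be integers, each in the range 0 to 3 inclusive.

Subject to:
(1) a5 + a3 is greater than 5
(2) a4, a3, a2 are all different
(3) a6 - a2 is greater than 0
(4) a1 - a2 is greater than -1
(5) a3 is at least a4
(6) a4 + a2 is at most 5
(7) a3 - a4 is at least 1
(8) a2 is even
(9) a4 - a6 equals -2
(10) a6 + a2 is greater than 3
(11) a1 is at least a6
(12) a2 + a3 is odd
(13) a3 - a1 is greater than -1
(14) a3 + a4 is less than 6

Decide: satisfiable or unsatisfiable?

Satisfiable

One satisfying assignment is a1 = 3, a2 = 2, a3 = 3, a4 = 1, a5 = 3, a6 = 3.
For the less obvious constraints — constraint 1: a5 + a3 = 6; constraint 3: a6 - a2 = 1 — and the others hold by inspection.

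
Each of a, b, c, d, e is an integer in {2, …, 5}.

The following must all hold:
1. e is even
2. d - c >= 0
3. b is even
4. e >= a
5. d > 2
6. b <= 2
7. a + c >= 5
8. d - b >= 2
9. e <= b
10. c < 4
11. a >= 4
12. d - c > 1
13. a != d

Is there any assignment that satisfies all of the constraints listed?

Unsatisfiable

From constraints 4 and 11: e ≥ a and a ≥ 4, so e ≥ 4. From constraints 6 and 9: e ≤ b and b ≤ 2, so e ≤ 2. But 2 < 4, so no value of e works.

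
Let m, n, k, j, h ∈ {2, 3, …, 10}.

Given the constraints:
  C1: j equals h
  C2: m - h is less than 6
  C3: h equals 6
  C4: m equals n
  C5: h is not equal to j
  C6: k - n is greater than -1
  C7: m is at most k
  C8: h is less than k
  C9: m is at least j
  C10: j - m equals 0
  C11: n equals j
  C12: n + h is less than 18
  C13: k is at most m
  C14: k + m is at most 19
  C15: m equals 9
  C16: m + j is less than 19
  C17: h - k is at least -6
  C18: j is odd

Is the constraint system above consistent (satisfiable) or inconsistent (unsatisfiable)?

Unsatisfiable

Constraint 15 fixes m = 9 and constraint 3 fixes h = 6. Constraints 1, 4, and 11 give m = n = j = h, so m = h. But 9 ≠ 6 — contradiction.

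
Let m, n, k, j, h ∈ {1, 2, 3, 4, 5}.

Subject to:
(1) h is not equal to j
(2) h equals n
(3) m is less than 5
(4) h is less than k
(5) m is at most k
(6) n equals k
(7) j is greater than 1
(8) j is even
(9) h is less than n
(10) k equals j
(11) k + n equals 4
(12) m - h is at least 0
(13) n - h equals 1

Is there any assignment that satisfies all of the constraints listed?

Unsatisfiable

From constraints 2, 6, and 10, h = n = k = j, so h = j. But constraint 1 says h ≠ j. Contradiction.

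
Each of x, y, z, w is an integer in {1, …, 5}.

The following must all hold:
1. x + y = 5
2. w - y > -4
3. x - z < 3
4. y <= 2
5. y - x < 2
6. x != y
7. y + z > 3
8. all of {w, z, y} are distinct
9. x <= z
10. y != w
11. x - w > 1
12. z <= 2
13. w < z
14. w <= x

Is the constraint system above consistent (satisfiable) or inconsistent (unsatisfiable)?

From constraints 9 and 12: x ≤ z ≤ 2. From constraint 4: y ≤ 2. Hence x + y ≤ 4. But constraint 1 requires x + y = 5, and 5 > 4. Contradiction.

Unsatisfiable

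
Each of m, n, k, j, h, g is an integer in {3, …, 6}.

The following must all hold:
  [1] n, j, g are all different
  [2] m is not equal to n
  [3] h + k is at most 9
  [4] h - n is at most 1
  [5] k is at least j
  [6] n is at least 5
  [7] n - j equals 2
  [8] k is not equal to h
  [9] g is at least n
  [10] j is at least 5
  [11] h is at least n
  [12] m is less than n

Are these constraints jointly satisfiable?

From constraints 6 and 11: h ≥ n ≥ 5. From constraints 5 and 10: k ≥ j ≥ 5. Hence h + k ≥ 10. But constraint 3 requires h + k ≤ 9, and 9 < 10. Contradiction.

Unsatisfiable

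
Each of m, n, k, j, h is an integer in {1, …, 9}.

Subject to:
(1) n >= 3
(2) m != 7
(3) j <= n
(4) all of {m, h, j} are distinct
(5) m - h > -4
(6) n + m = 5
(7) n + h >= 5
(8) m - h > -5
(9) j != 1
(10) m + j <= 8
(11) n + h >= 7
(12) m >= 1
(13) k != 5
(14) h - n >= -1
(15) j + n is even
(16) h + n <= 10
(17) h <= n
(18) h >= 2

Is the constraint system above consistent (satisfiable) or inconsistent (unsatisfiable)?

Setting (m, n, k, j, h) = (1, 4, 6, 4, 3) satisfies everything: constraint 5: m - h = -2; constraint 6: n + m = 5, and the others follow.

Satisfiable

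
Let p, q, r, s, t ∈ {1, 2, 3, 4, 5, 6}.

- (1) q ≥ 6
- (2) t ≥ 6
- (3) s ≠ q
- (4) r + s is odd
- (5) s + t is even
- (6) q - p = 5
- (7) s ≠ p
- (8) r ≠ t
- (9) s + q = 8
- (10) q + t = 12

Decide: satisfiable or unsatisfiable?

The assignment p = 1, q = 6, r = 1, s = 2, t = 6 works:
  constraint 6 holds since q - p = 5.
  constraint 9 holds since s + q = 8.
  constraint 10 holds since q + t = 12.
The rest check out directly.

Satisfiable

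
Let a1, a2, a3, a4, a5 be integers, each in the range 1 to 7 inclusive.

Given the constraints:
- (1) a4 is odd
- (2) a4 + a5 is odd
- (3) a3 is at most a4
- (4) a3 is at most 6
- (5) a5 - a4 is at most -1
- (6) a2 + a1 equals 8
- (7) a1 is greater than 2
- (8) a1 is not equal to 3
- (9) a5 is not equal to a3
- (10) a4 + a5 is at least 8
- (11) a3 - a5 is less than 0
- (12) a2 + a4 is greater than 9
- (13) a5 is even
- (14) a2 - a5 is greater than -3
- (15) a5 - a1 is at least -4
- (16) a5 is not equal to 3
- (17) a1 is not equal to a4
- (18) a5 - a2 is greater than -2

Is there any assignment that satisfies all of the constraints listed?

Satisfiable

Try a1 = 5, a2 = 3, a3 = 2, a4 = 7, a5 = 4.
Check constraint 5: a5 - a4 = -3; constraint 6: a2 + a1 = 8; constraint 10: a4 + a5 = 11. The remaining constraints are straightforward to verify.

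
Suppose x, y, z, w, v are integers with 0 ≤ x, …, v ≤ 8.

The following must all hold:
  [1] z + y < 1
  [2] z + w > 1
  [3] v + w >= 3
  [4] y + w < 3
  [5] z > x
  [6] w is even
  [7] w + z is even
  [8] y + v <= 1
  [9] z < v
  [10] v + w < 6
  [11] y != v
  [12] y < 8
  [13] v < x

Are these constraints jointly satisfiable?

Constraints 5, 9, and 13 give v < x, x < z, z < v. Chaining: v < x < z < v, which forces v < v — impossible.

Unsatisfiable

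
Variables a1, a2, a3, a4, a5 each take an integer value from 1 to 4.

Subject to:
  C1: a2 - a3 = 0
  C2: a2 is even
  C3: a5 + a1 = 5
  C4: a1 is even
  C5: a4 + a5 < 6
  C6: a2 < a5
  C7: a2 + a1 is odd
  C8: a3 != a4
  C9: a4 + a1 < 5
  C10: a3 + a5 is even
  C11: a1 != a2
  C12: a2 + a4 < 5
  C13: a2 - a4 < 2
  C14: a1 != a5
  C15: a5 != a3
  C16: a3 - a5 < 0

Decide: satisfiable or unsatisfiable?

Constraint 2 makes a2 even and constraint 4 makes a1 even, so a2 + a1 must be even. Constraint 7 says a2 + a1 is odd — contradiction.

Unsatisfiable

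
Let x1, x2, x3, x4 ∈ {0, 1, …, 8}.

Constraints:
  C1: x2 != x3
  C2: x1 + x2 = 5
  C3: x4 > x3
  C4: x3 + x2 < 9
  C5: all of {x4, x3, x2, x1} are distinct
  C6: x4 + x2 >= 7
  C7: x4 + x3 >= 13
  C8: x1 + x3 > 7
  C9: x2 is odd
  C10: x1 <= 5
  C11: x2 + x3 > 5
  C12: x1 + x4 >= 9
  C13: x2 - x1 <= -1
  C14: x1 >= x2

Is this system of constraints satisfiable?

The assignment x1 = 4, x2 = 1, x3 = 5, x4 = 8 works:
  constraint 2 holds since x1 + x2 = 5.
  constraint 4 holds since x3 + x2 = 6.
The rest check out directly.

Satisfiable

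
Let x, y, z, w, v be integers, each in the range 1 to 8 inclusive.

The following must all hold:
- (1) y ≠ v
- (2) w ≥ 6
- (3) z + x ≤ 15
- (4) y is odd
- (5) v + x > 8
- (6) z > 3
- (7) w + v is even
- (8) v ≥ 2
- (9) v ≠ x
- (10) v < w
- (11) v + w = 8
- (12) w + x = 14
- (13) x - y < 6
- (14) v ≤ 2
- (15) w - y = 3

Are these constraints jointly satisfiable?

Satisfiable

Try x = 8, y = 3, z = 6, w = 6, v = 2.
Check constraint 3: z + x = 14; constraint 5: v + x = 10; constraint 11: v + w = 8. The remaining constraints are straightforward to verify.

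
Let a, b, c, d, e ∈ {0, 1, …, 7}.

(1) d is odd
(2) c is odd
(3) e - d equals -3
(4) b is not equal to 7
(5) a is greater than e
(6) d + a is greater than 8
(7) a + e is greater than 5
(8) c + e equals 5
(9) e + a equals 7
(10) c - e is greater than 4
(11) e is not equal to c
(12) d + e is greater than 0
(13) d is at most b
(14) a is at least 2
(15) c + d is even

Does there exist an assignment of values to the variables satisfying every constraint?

One satisfying assignment is a = 7, b = 4, c = 5, d = 3, e = 0.
For the less obvious constraints — constraint 3: e - d = -3; constraint 6: d + a = 10; constraint 7: a + e = 7 — and the others hold by inspection.

Satisfiable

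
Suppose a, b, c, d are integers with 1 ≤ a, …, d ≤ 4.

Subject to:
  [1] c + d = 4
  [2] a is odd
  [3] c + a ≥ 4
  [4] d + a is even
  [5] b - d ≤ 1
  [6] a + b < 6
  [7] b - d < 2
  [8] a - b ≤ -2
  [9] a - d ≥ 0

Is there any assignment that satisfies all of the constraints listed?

Constraints 5, 8, and 9 give a − d ≥ 0, d − b ≥ -1, b − a ≥ 2.
Adding all 3 inequalities: the left sides telescope to 0, and the right sides sum to 0 + (-1) + 2 = 1. So 0 ≥ 1, which is false.

Unsatisfiable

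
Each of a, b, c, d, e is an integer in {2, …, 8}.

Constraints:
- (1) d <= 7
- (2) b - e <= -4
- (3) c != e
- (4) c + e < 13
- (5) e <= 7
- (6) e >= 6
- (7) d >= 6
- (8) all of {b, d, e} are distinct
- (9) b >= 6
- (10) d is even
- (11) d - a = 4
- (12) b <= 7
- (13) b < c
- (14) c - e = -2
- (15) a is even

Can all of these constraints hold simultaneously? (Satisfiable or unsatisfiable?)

Constraints 1, 5, 6, 7, 9, and 12 confine each of b, d, e to the 2 values {6, 7}.
Constraint 8 requires all 3 of them to be distinct, but only 2 values are available — impossible by the pigeonhole principle.

Unsatisfiable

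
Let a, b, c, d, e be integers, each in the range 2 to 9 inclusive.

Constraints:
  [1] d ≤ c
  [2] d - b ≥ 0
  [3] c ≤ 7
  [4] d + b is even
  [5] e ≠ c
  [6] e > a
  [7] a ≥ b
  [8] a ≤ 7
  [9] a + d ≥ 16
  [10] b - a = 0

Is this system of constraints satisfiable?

Unsatisfiable

From constraint 8: a ≤ 7. From constraints 1 and 3: d ≤ c ≤ 7. Hence a + d ≤ 14. But constraint 9 requires a + d ≥ 16, and 16 > 14. Contradiction.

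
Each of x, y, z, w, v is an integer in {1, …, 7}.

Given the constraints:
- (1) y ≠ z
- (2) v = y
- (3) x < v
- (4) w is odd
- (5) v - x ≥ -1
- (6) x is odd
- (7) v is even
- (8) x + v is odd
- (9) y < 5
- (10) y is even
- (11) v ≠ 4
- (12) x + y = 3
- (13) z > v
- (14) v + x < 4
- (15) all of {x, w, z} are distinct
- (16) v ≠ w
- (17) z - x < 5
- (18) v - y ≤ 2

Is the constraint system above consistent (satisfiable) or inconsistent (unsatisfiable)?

Try x = 1, y = 2, z = 4, w = 3, v = 2.
Check constraint 5: v - x = 1; constraint 12: x + y = 3. The remaining constraints are straightforward to verify.

Satisfiable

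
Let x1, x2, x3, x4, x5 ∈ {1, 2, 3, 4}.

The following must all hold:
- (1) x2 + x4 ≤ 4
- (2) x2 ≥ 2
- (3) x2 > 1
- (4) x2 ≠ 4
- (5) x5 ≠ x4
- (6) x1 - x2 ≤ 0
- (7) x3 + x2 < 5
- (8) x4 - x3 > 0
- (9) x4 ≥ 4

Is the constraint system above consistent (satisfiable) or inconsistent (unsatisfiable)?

Unsatisfiable

From constraint 2: x2 ≥ 2. From constraint 9: x4 ≥ 4. Hence x2 + x4 ≥ 6. But constraint 1 requires x2 + x4 ≤ 4, and 4 < 6. Contradiction.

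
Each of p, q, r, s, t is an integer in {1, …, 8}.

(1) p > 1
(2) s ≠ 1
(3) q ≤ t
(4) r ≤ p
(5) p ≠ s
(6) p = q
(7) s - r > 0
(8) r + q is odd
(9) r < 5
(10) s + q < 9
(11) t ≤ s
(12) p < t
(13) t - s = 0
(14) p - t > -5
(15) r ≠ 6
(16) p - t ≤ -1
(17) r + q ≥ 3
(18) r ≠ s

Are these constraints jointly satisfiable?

Take p = 2, q = 2, r = 1, s = 4, t = 4. Then constraint 7: s - r = 3; constraint 10: s + q = 6; constraint 13: t - s = 0, and every other listed constraint is also met.

Satisfiable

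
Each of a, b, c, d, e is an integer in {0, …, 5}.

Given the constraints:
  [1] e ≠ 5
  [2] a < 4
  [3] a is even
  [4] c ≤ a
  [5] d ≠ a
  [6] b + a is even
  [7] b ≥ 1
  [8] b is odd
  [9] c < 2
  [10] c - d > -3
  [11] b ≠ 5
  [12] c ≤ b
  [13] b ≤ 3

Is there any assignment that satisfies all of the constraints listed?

Constraint 8 makes b odd and constraint 3 makes a even, so b + a must be odd. Constraint 6 says b + a is even — contradiction.

Unsatisfiable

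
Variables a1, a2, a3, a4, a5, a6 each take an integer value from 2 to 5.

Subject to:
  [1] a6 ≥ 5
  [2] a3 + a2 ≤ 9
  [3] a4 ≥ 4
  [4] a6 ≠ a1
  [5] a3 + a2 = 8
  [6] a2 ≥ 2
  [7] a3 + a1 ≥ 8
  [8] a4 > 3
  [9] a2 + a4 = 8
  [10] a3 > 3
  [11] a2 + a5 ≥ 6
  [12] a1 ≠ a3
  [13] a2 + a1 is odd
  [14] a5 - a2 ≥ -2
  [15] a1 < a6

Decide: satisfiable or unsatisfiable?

Satisfiable

The assignment a1 = 4, a2 = 3, a3 = 5, a4 = 5, a5 = 3, a6 = 5 works:
  constraint 2 holds since a3 + a2 = 8.
  constraint 5 holds since a3 + a2 = 8.
  constraint 7 holds since a3 + a1 = 9.
The rest check out directly.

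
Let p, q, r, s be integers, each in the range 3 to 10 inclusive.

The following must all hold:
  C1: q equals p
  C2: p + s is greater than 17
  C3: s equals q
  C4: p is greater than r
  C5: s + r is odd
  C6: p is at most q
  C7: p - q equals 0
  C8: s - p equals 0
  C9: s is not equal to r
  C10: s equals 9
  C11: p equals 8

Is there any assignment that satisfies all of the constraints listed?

Constraint 10 fixes s = 9 and constraint 11 fixes p = 8. Constraints 1 and 3 give s = q = p, so s = p. But 9 ≠ 8 — contradiction.

Unsatisfiable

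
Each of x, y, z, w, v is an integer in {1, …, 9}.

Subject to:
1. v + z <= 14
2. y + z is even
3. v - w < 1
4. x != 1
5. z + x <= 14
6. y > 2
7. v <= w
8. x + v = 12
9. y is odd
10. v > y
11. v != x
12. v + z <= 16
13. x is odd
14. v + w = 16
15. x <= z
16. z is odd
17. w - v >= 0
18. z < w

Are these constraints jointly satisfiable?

Satisfiable

The assignment x = 5, y = 5, z = 7, w = 9, v = 7 works:
  constraint 1 holds since v + z = 14.
  constraint 3 holds since v - w = -2.
  constraint 5 holds since z + x = 12.
The rest check out directly.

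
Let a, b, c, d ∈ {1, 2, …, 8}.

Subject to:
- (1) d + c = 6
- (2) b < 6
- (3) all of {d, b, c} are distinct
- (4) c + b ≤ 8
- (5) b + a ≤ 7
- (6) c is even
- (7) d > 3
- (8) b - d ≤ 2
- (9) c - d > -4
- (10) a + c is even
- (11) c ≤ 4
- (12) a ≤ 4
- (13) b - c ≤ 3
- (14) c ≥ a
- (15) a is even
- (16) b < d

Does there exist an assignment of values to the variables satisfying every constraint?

Satisfiable

The assignment a = 2, b = 3, c = 2, d = 4 works:
  constraint 1 holds since d + c = 6.
  constraint 4 holds since c + b = 5.
The rest check out directly.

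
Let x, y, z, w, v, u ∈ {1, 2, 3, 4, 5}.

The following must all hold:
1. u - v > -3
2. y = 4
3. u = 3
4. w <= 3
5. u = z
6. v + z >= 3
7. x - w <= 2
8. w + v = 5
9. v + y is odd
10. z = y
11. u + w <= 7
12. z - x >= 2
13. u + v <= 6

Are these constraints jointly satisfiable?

Unsatisfiable

Constraint 3 fixes u = 3 and constraint 2 fixes y = 4. Constraints 5 and 10 give u = z = y, so u = y. But 3 ≠ 4 — contradiction.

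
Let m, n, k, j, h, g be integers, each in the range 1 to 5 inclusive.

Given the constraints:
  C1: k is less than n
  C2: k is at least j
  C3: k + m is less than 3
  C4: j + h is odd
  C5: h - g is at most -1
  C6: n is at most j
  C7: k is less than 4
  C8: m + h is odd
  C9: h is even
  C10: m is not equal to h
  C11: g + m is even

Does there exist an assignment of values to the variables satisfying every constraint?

Constraints 1, 2, and 6 give k < n, n ≤ j, j ≤ k. Chaining: k < n ≤ j ≤ k, which forces k < k — impossible.

Unsatisfiable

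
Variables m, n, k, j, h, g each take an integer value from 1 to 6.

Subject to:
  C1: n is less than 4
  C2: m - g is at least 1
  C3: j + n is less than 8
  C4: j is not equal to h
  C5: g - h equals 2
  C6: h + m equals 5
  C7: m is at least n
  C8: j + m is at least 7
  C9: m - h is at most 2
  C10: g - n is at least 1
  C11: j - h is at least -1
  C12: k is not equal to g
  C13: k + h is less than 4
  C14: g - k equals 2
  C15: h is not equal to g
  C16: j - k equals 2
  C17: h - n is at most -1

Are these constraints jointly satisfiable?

Constraints 2, 9, 10, and 17 give h − m ≥ -2, m − g ≥ 1, g − n ≥ 1, n − h ≥ 1.
Adding all 4 inequalities: the left sides telescope to 0, and the right sides sum to (-2) + 1 + 1 + 1 = 1. So 0 ≥ 1, which is false.

Unsatisfiable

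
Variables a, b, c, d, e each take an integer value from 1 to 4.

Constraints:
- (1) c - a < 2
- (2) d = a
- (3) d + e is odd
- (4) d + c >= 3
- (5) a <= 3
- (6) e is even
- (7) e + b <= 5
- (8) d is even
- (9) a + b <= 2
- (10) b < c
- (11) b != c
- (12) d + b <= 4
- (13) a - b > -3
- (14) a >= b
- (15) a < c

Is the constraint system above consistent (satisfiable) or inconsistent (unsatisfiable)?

Unsatisfiable

Constraint 8 makes d even and constraint 6 makes e even, so d + e must be even. Constraint 3 says d + e is odd — contradiction.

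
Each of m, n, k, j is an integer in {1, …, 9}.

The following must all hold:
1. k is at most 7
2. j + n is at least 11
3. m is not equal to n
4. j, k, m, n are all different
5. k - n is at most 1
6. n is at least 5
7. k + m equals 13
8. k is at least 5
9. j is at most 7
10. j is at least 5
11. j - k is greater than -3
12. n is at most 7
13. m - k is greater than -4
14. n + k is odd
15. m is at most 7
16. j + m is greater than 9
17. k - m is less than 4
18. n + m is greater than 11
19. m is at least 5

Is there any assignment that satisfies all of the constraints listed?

Constraints 1, 6, 8, 9, 10, 12, 15, and 19 confine each of j, k, m, n to the 3 values {5, …, 7}.
Constraint 4 requires all 4 of them to be distinct, but only 3 values are available — impossible by the pigeonhole principle.

Unsatisfiable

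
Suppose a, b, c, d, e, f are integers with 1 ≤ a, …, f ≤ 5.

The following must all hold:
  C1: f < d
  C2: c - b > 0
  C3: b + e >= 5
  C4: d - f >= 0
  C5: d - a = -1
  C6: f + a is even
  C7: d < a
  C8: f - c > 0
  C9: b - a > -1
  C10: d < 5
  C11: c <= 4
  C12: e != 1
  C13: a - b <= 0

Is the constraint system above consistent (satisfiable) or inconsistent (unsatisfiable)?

Unsatisfiable

Constraints 1, 2, 7, 8, and 13 give b < c, c < f, f < d, d < a, a ≤ b. Chaining: b < c < f < d < a ≤ b, which forces b < b — impossible.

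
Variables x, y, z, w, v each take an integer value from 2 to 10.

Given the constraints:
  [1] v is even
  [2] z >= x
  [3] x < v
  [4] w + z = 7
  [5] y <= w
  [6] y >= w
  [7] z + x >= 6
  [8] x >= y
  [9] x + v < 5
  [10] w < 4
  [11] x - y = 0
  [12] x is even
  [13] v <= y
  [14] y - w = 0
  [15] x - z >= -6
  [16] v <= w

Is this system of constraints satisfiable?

Unsatisfiable

Constraints 3, 6, 8, and 16 give y ≤ x, x < v, v ≤ w, w ≤ y. Chaining: y ≤ x < v ≤ w ≤ y, which forces y < y — impossible.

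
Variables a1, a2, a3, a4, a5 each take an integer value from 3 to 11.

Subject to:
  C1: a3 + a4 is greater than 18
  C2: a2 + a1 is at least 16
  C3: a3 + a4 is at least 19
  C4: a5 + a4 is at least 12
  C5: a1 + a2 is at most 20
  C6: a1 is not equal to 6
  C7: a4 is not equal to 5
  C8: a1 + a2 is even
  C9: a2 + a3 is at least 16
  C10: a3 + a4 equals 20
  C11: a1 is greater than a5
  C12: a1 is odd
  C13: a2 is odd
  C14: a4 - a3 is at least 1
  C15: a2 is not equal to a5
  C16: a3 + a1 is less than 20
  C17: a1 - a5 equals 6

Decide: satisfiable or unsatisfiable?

Take a1 = 9, a2 = 9, a3 = 9, a4 = 11, a5 = 3. Then constraint 1: a3 + a4 = 20; constraint 2: a2 + a1 = 18; constraint 3: a3 + a4 = 20, and every other listed constraint is also met.

Satisfiable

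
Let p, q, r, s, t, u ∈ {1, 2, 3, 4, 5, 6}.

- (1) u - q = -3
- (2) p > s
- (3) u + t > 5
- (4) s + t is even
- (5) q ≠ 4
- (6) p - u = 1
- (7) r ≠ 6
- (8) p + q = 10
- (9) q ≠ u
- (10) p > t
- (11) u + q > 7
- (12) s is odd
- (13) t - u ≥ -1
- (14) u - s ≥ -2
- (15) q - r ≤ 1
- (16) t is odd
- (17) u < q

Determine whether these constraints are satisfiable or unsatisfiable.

Satisfiable

Setting (p, q, r, s, t, u) = (4, 6, 5, 3, 3, 3) satisfies everything: constraint 1: u - q = -3; constraint 3: u + t = 6; constraint 6: p - u = 1, and the others follow.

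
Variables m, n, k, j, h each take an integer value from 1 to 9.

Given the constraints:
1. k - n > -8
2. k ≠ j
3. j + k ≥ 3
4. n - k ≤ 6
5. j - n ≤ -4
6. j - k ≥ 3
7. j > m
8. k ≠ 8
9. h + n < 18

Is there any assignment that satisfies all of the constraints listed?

Unsatisfiable

Constraints 4, 5, and 6 give n − j ≥ 4, j − k ≥ 3, k − n ≥ -6.
Adding all 3 inequalities: the left sides telescope to 0, and the right sides sum to 4 + 3 + (-6) = 1. So 0 ≥ 1, which is false.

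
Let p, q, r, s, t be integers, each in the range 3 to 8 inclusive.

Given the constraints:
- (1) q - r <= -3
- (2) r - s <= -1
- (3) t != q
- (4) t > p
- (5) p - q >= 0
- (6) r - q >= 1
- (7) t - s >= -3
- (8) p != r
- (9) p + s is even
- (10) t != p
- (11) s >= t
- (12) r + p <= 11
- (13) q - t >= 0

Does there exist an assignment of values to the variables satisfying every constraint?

Constraints 1, 2, 7, and 13 give r − q ≥ 3, q − t ≥ 0, t − s ≥ -3, s − r ≥ 1.
Adding all 4 inequalities: the left sides telescope to 0, and the right sides sum to 3 + 0 + (-3) + 1 = 1. So 0 ≥ 1, which is false.

Unsatisfiable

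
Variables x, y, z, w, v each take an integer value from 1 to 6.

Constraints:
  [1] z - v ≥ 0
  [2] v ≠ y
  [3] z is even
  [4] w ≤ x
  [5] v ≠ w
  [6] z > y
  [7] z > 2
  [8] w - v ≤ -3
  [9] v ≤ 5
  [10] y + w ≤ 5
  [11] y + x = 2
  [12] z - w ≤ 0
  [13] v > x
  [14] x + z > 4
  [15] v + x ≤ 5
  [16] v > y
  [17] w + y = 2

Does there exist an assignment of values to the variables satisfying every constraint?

Constraints 1, 4, 12, and 13 give v ≤ z, z ≤ w, w ≤ x, x < v. Chaining: v ≤ z ≤ w ≤ x < v, which forces v < v — impossible.

Unsatisfiable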